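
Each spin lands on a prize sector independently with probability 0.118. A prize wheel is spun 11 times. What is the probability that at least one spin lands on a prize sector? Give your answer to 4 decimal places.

0.7487

P(at least one) = 1 − P(none) = 1 − (1 − 0.118)^11
= 1 − 0.251278 = 0.748722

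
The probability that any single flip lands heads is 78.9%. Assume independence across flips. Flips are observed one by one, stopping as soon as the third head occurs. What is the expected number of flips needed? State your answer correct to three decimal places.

3.802

Y = total flips until the third success; negative binomial with r=3, p=0.789.
E[Y] = r / p = 3 / 0.789 = 3.80228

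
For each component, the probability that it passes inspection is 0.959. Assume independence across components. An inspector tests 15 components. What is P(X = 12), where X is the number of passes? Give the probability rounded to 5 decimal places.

0.01898

X ~ Binomial(n=15, p=0.959).
P(X=12) = C(15,12) · p^12 · (1−p)^3
= 455 · 0.60509 · 6.8921e-05 = 0.0189752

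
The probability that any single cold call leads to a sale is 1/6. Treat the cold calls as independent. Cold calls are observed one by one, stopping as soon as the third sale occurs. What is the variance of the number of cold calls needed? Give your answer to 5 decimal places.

90.00000

Y = total cold calls until the third success; negative binomial with r=3, p=0.166667.
Var(Y) = r(1−p)/p² = 3·0.833333 / 0.166667² = 90.0000000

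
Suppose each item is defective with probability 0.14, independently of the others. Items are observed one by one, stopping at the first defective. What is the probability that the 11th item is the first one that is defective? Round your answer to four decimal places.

0.0310

Geometric (trials to first success), p = 0.14.
P(Y = 11) = (1−p)^10 · p = 0.2213 · 0.14 = 0.030982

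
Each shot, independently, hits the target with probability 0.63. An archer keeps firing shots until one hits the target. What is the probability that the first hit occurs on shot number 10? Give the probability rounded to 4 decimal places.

0.0001

Geometric (trials to first success), p = 0.63.
P(Y = 10) = (1−p)^9 · p = 0.00012996 · 0.63 = 0.000082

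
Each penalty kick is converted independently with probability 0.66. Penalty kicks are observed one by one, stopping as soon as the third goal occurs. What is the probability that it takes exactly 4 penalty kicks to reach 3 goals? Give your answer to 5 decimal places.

0.29325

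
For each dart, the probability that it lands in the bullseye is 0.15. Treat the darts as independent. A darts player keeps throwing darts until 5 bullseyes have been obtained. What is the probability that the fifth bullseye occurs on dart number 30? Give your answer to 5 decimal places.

Y = trial on which the fifth success occurs; negative binomial, r=5, p=0.15.
P(Y=30) = C(29,4) · p^5 · (1−p)^25
= 23751 · 7.5937e-05 · 0.017198 = 0.0310178

0.03102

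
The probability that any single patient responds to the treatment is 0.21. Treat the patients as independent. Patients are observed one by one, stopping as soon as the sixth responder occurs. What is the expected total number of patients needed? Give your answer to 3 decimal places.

Y = total patients until the sixth success; negative binomial with r=6, p=0.21.
E[Y] = r / p = 6 / 0.21 = 28.57143

28.571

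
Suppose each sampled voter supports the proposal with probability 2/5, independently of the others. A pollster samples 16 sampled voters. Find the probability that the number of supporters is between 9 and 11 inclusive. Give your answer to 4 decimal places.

0.1374

X ~ Binomial(16, 0.40); P(9 ≤ X ≤ 11) = Σ C(16,k) p^k (1−p)^(16−k) over k:
  k=9: C(16,9)·0.40^9·0.60^7 = 0.083951
  k=10: C(16,10)·0.40^10·0.60^6 = 0.039177
  k=11: C(16,11)·0.40^11·0.60^5 = 0.014246
Total = 0.137374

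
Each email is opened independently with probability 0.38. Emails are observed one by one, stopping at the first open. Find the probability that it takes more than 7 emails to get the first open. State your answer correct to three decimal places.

0.035

Y = number of emails to the first success; geometric, p = 0.38.
P(Y > 7) = P(first 7 all fail) = (1−p)^7 = 0.03522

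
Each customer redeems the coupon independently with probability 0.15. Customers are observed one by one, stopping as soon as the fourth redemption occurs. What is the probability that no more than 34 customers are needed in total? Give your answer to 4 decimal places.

Finishing within 34 customers ⇔ at least 4 successes in the first 34. With X ~ Binomial(34, 0.15), P(Y ≤ 34) = 1 − P(X ≤ 3).
  k=0: C(34,0)·0.15^0·0.85^34 = 0.003983
  k=1: C(34,1)·0.15^1·0.85^33 = 0.023900
  k=2: C(34,2)·0.15^2·0.85^32 = 0.069591
  k=3: C(34,3)·0.15^3·0.85^31 = 0.130994
1 − 0.228468 = 0.771532

0.7715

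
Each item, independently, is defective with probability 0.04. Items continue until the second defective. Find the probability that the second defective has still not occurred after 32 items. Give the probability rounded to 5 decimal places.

Needing more than 32 items ⇔ fewer than 2 successes in the first 32. With X ~ Binomial(32, 0.04), P(Y > 32) = P(X ≤ 1).
  k=0: C(32,0)·0.04^0·0.96^32 = 0.2708192
  k=1: C(32,1)·0.04^1·0.96^31 = 0.3610923
P(X ≤ 1) = 0.6319115

0.63191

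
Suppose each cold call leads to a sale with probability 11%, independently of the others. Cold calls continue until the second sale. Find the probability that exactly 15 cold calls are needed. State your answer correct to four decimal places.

0.0372

Y = trial on which the second success occurs; negative binomial, r=2, p=0.11.
P(Y=15) = C(14,1) · p^2 · (1−p)^13
= 14 · 0.0121 · 0.21982 = 0.037238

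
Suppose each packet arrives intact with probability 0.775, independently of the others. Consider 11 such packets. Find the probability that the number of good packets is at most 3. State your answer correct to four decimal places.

0.0006

X ~ Binomial(11, 0.775); P(X ≤ 3) = Σ C(11,k) p^k (1−p)^(11−k) over k:
  k=0: C(11,0)·0.775^0·0.225^11 = 0.000000
  k=1: C(11,1)·0.775^1·0.225^10 = 0.000003
  k=2: C(11,2)·0.775^2·0.225^9 = 0.000049
  k=3: C(11,3)·0.775^3·0.225^8 = 0.000504
Total = 0.000556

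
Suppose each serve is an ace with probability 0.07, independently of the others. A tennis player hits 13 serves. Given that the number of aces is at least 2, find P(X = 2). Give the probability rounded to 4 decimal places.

X ~ Binomial(13, 0.07). Want P(X=2 | X≥2) = P(X=2) / P(X≥2).
P(X=2) = C(13,2)·0.07^2·0.93^11 = 0.172030
P(X≥2) = 1 − 0.389295 − 0.380923 = 0.229783
Ratio = 0.172030 / 0.229783 = 0.748662

0.7487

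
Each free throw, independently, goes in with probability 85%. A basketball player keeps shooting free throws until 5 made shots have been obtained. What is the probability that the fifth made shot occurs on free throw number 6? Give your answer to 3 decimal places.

0.333

Y = trial on which the fifth success occurs; negative binomial, r=5, p=0.85.
P(Y=6) = C(5,4) · p^5 · (1−p)^1
= 5 · 0.44371 · 0.15 = 0.33278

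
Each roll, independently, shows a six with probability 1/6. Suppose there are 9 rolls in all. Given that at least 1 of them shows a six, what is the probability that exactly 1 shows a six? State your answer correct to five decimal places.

0.43272

X ~ Binomial(9, 0.166667). Want P(X=1 | X≥1) = P(X=1) / P(X≥1).
P(X=1) = C(9,1)·0.166667^1·0.833333^8 = 0.3488521
P(X≥1) = 1 − 0.1938067 = 0.8061933
Ratio = 0.3488521 / 0.8061933 = 0.4327152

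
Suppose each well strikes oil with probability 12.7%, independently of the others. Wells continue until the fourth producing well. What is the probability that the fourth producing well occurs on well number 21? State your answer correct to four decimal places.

Y = trial on which the fourth success occurs; negative binomial, r=4, p=0.127.
P(Y=21) = C(20,3) · p^4 · (1−p)^17
= 1140 · 0.00026014 · 0.099367 = 0.029469

0.0295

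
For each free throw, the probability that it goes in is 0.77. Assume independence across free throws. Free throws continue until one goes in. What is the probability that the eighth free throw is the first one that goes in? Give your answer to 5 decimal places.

0.00003

Geometric (trials to first success), p = 0.77.
P(Y = 8) = (1−p)^7 · p = 3.4048e-05 · 0.77 = 0.0000262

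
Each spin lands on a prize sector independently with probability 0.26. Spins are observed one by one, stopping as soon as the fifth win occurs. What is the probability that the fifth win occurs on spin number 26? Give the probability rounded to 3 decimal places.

Y = trial on which the fifth success occurs; negative binomial, r=5, p=0.26.
P(Y=26) = C(25,4) · p^5 · (1−p)^21
= 12650 · 0.0011881 · 0.0017942 = 0.02697

0.027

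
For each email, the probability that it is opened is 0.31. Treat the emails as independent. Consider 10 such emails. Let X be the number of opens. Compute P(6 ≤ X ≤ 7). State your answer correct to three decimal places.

0.053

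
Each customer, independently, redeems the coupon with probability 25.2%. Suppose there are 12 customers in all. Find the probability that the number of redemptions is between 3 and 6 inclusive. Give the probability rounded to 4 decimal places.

0.6006

X ~ Binomial(12, 0.252); P(3 ≤ X ≤ 6) = Σ C(12,k) p^k (1−p)^(12−k) over k:
  k=3: C(12,3)·0.252^3·0.748^9 = 0.258071
  k=4: C(12,4)·0.252^4·0.748^8 = 0.195623
  k=5: C(12,5)·0.252^5·0.748^7 = 0.105448
  k=6: C(12,6)·0.252^6·0.748^6 = 0.041446
Total = 0.600588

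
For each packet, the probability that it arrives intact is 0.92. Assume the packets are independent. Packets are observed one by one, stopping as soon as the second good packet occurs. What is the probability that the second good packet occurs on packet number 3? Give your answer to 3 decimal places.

Y = trial on which the second success occurs; negative binomial, r=2, p=0.92.
P(Y=3) = C(2,1) · p^2 · (1−p)^1
= 2 · 0.8464 · 0.08 = 0.13542

0.135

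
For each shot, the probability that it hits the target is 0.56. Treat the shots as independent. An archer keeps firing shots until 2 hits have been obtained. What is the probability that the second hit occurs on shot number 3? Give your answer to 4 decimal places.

Y = trial on which the second success occurs; negative binomial, r=2, p=0.56.
P(Y=3) = C(2,1) · p^2 · (1−p)^1
= 2 · 0.3136 · 0.44 = 0.275968

0.2760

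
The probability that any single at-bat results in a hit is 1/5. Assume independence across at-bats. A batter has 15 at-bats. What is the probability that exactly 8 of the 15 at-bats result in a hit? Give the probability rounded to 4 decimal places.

0.0035

X ~ Binomial(n=15, p=0.20).
P(X=8) = C(15,8) · p^8 · (1−p)^7
= 6435 · 2.56e-06 · 0.20972 = 0.003455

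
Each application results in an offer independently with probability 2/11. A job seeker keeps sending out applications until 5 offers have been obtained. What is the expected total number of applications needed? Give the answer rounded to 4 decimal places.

Y = total applications until the fifth success; negative binomial with r=5, p=0.181818.
E[Y] = r / p = 5 / 0.181818 = 27.500000

27.5000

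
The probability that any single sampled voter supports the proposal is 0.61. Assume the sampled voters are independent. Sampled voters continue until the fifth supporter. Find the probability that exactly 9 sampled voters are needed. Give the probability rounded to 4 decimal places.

0.1368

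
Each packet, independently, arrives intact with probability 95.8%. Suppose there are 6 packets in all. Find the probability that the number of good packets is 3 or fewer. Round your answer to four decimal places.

X ~ Binomial(6, 0.958); P(X ≤ 3) = Σ C(6,k) p^k (1−p)^(6−k) over k:
  k=0: C(6,0)·0.958^0·0.042^6 = 0.000000
  k=1: C(6,1)·0.958^1·0.042^5 = 0.000001
  k=2: C(6,2)·0.958^2·0.042^4 = 0.000043
  k=3: C(6,3)·0.958^3·0.042^3 = 0.001303
Total = 0.001346

0.0013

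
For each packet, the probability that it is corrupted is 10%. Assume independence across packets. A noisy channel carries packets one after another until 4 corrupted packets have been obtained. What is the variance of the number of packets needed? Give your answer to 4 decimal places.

Y = total packets until the fourth success; negative binomial with r=4, p=0.10.
Var(Y) = r(1−p)/p² = 4·0.90 / 0.10² = 360.000000

360.0000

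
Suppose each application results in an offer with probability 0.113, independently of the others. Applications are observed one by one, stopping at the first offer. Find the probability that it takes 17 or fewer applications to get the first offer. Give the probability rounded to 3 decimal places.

0.870

Y = number of applications to the first success; geometric, p = 0.113.
P(Y ≤ 17) = 1 − (1−p)^17 = 1 − 0.13023 = 0.86977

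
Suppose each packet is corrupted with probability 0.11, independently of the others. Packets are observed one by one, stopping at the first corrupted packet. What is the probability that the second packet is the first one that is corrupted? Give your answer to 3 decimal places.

Geometric (trials to first success), p = 0.11.
P(Y = 2) = (1−p)^1 · p = 0.89 · 0.11 = 0.09790

0.098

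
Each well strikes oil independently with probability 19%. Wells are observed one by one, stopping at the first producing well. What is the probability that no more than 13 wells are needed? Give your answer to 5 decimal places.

0.93539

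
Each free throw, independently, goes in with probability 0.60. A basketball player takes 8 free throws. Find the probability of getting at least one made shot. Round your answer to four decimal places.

P(at least one) = 1 − P(none) = 1 − (1 − 0.60)^8
= 1 − 0.000655 = 0.999345

0.9993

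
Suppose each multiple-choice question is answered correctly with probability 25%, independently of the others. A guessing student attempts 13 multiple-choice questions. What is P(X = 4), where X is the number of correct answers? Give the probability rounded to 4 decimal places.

X ~ Binomial(n=13, p=0.25).
P(X=4) = C(13,4) · p^4 · (1−p)^9
= 715 · 0.0039062 · 0.075085 = 0.209709

0.2097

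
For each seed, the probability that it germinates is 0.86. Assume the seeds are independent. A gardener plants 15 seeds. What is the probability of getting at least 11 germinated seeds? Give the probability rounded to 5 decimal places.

X ~ Binomial(15, 0.86); P(X ≥ 11) = Σ C(15,k) p^k (1−p)^(15−k) over k:
  k=11: C(15,11)·0.86^11·0.14^4 = 0.0997994
  k=12: C(15,12)·0.86^12·0.14^3 = 0.2043511
  k=13: C(15,13)·0.86^13·0.14^2 = 0.2896845
  k=14: C(15,14)·0.86^14·0.14^1 = 0.2542129
  k=15: C(15,15)·0.86^15·0.14^0 = 0.1041062
Total = 0.9521541

0.95215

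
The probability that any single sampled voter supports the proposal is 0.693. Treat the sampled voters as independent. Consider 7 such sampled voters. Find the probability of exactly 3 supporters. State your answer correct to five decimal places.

X ~ Binomial(n=7, p=0.693).
P(X=3) = C(7,3) · p^3 · (1−p)^4
= 35 · 0.33281 · 0.0088829 = 0.1034716

0.10347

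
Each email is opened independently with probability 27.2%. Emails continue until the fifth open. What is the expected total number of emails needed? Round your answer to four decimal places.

18.3824

Y = total emails until the fifth success; negative binomial with r=5, p=0.272.
E[Y] = r / p = 5 / 0.272 = 18.382353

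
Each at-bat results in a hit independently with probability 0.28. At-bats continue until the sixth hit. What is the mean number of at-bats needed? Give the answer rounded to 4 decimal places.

21.4286

Y = total at-bats until the sixth success; negative binomial with r=6, p=0.28.
E[Y] = r / p = 6 / 0.28 = 21.428571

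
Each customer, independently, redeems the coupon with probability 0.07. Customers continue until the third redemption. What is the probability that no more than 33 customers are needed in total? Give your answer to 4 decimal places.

Finishing within 33 customers ⇔ at least 3 successes in the first 33. With X ~ Binomial(33, 0.07), P(Y ≤ 33) = 1 − P(X ≤ 2).
  k=0: C(33,0)·0.07^0·0.93^33 = 0.091188
  k=1: C(33,1)·0.07^1·0.93^32 = 0.226499
  k=2: C(33,2)·0.07^2·0.93^31 = 0.272773
1 − 0.590460 = 0.409540

0.4095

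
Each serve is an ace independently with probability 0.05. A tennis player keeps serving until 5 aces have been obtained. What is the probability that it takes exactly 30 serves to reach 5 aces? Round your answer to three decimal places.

0.002

Y = trial on which the fifth success occurs; negative binomial, r=5, p=0.05.
P(Y=30) = C(29,4) · p^5 · (1−p)^25
= 23751 · 3.125e-07 · 0.27739 = 0.00206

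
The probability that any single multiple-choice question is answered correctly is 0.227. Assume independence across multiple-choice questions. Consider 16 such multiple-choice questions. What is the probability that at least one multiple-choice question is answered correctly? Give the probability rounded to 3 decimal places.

P(at least one) = 1 − P(none) = 1 − (1 − 0.227)^16
= 1 − 0.01625 = 0.98375

0.984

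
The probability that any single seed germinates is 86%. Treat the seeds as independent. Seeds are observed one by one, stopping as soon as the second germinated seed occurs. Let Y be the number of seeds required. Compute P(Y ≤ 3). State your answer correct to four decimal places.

Finishing within 3 seeds ⇔ at least 2 successes in the first 3. With X ~ Binomial(3, 0.86), P(Y ≤ 3) = 1 − P(X ≤ 1).
  k=0: C(3,0)·0.86^0·0.14^3 = 0.002744
  k=1: C(3,1)·0.86^1·0.14^2 = 0.050568
1 − 0.053312 = 0.946688

0.9467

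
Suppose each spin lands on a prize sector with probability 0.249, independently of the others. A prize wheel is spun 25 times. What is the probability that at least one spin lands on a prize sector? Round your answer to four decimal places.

P(at least one) = 1 − P(none) = 1 − (1 − 0.249)^25
= 1 − 0.000778 = 0.999222

0.9992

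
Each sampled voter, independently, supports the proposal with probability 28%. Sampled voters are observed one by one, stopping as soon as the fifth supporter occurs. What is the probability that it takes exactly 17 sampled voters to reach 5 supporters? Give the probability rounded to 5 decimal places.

Y = trial on which the fifth success occurs; negative binomial, r=5, p=0.28.
P(Y=17) = C(16,4) · p^5 · (1−p)^12
= 1820 · 0.001721 · 0.019408 = 0.0607927

0.06079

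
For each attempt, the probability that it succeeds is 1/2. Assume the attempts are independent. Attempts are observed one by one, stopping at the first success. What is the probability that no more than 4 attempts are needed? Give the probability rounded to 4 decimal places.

0.9375

Y = number of attempts to the first success; geometric, p = 0.50.
P(Y ≤ 4) = 1 − (1−p)^4 = 1 − 0.062500 = 0.937500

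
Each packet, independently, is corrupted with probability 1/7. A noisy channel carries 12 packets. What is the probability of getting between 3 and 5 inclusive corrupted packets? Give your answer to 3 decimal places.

0.236

X ~ Binomial(12, 0.142857); P(3 ≤ X ≤ 5) = Σ C(12,k) p^k (1−p)^(12−k) over k:
  k=3: C(12,3)·0.142857^3·0.857143^9 = 0.16018
  k=4: C(12,4)·0.142857^4·0.857143^8 = 0.06007
  k=5: C(12,5)·0.142857^5·0.857143^7 = 0.01602
Total = 0.23627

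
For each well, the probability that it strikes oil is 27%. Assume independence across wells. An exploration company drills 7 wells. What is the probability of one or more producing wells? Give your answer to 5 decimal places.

0.88953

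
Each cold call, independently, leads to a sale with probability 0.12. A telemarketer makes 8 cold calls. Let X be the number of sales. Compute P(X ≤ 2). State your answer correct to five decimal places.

0.93921

X ~ Binomial(8, 0.12); P(X ≤ 2) = Σ C(8,k) p^k (1−p)^(8−k) over k:
  k=0: C(8,0)·0.12^0·0.88^8 = 0.3596345
  k=1: C(8,1)·0.12^1·0.88^7 = 0.3923286
  k=2: C(8,2)·0.12^2·0.88^6 = 0.1872477
Total = 0.9392108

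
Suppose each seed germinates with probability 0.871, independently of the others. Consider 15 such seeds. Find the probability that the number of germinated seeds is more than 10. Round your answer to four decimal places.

X ~ Binomial(15, 0.871); P(X ≥ 11) = Σ C(15,k) p^k (1−p)^(15−k) over k:
  k=11: C(15,11)·0.871^11·0.129^4 = 0.082735
  k=12: C(15,12)·0.871^12·0.129^3 = 0.186208
  k=13: C(15,13)·0.871^13·0.129^2 = 0.290138
  k=14: C(15,14)·0.871^14·0.129^1 = 0.279856
  k=15: C(15,15)·0.871^15·0.129^0 = 0.125972
Total = 0.964909

0.9649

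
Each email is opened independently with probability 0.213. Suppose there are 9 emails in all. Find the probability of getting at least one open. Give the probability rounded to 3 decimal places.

P(at least one) = 1 − P(none) = 1 − (1 − 0.213)^9
= 1 − 0.11582 = 0.88418

0.884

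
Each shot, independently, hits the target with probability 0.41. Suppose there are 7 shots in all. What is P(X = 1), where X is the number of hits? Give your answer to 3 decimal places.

0.121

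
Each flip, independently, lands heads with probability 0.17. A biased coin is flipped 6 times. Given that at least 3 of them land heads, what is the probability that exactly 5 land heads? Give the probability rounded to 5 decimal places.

X ~ Binomial(6, 0.17). Want P(X=5 | X≥3) = P(X=5) / P(X≥3).
P(X=5) = C(6,5)·0.17^5·0.83^1 = 0.0007071
P(X≥3) = 1 − 0.3269404 − 0.4017821 − 0.2057318 = 0.0655457
Ratio = 0.0007071 / 0.0655457 = 0.0107877

0.01079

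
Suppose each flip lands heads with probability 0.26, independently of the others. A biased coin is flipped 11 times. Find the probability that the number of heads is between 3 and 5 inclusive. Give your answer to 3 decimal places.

X ~ Binomial(11, 0.26); P(3 ≤ X ≤ 5) = Σ C(11,k) p^k (1−p)^(11−k) over k:
  k=3: C(11,3)·0.26^3·0.74^8 = 0.26077
  k=4: C(11,4)·0.26^4·0.74^7 = 0.18324
  k=5: C(11,5)·0.26^5·0.74^6 = 0.09014
Total = 0.53415

0.534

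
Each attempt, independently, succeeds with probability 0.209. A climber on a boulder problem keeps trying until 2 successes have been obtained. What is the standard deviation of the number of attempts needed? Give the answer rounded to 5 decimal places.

6.01807

Y = total attempts until the second success; negative binomial with r=2, p=0.209.
SD(Y) = √[r(1−p)/p²] = √(36.2171196) = 6.0180661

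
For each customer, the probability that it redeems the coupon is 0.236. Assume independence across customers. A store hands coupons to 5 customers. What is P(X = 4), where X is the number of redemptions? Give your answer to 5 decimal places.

0.01185

X ~ Binomial(n=5, p=0.236).
P(X=4) = C(5,4) · p^4 · (1−p)^1
= 5 · 0.003102 · 0.764 = 0.0118498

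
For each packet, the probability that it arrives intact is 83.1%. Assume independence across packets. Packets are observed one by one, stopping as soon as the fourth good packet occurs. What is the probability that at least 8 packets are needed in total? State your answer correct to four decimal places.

0.0185

Needing more than 7 packets ⇔ fewer than 4 successes in the first 7. With X ~ Binomial(7, 0.831), P(Y > 7) = P(X ≤ 3).
  k=0: C(7,0)·0.831^0·0.169^7 = 0.000004
  k=1: C(7,1)·0.831^1·0.169^6 = 0.000136
  k=2: C(7,2)·0.831^2·0.169^5 = 0.001999
  k=3: C(7,3)·0.831^3·0.169^4 = 0.016384
P(X ≤ 3) = 0.018523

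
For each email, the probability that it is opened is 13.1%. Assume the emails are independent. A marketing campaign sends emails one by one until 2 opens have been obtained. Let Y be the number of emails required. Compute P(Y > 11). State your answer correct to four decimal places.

Needing more than 11 emails ⇔ fewer than 2 successes in the first 11. With X ~ Binomial(11, 0.131), P(Y > 11) = P(X ≤ 1).
  k=0: C(11,0)·0.131^0·0.869^11 = 0.213411
  k=1: C(11,1)·0.131^1·0.869^10 = 0.353885
P(X ≤ 1) = 0.567296

0.5673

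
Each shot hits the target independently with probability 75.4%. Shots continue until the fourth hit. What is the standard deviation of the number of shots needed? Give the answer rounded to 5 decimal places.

Y = total shots until the fourth success; negative binomial with r=4, p=0.754.
SD(Y) = √[r(1−p)/p²] = √(1.7308220) = 1.3156071

1.31561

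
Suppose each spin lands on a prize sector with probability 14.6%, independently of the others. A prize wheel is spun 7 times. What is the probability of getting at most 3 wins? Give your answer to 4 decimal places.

X ~ Binomial(7, 0.146); P(X ≤ 3) = Σ C(7,k) p^k (1−p)^(7−k) over k:
  k=0: C(7,0)·0.146^0·0.854^7 = 0.331288
  k=1: C(7,1)·0.146^1·0.854^6 = 0.396459
  k=2: C(7,2)·0.146^2·0.854^5 = 0.203336
  k=3: C(7,3)·0.146^3·0.854^4 = 0.057937
Total = 0.989020

0.9890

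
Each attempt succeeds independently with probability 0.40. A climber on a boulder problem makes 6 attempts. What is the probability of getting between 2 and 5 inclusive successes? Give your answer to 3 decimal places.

X ~ Binomial(6, 0.40); P(2 ≤ X ≤ 5) = Σ C(6,k) p^k (1−p)^(6−k) over k:
  k=2: C(6,2)·0.40^2·0.60^4 = 0.31104
  k=3: C(6,3)·0.40^3·0.60^3 = 0.27648
  k=4: C(6,4)·0.40^4·0.60^2 = 0.13824
  k=5: C(6,5)·0.40^5·0.60^1 = 0.03686
Total = 0.76262

0.763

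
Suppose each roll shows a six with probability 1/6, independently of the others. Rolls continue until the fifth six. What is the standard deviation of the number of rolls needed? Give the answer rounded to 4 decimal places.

12.2474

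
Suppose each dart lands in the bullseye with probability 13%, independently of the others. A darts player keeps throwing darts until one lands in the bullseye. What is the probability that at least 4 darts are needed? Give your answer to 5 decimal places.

0.65850

Y = number of darts to the first success; geometric, p = 0.13.
P(Y > 3) = P(first 3 all fail) = (1−p)^3 = 0.6585030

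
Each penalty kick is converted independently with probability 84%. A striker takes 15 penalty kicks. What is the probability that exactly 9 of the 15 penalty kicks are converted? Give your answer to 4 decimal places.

X ~ Binomial(n=15, p=0.84).
P(X=9) = C(15,9) · p^9 · (1−p)^6
= 5005 · 0.20822 · 1.6777e-05 = 0.017484

0.0175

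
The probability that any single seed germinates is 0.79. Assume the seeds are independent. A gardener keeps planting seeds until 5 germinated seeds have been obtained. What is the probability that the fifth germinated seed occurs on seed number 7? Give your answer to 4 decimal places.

0.2035

Y = trial on which the fifth success occurs; negative binomial, r=5, p=0.79.
P(Y=7) = C(6,4) · p^5 · (1−p)^2
= 15 · 0.30771 · 0.0441 = 0.203547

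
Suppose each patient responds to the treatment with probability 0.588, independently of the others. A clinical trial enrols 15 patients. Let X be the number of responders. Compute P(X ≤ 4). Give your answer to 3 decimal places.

0.012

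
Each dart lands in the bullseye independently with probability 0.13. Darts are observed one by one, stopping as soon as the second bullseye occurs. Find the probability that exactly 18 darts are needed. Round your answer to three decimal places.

Y = trial on which the second success occurs; negative binomial, r=2, p=0.13.
P(Y=18) = C(17,1) · p^2 · (1−p)^16
= 17 · 0.0169 · 0.10772 = 0.03095

0.031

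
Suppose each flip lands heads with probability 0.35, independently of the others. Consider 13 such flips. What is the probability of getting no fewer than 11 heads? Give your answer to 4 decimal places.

0.0003

X ~ Binomial(13, 0.35); P(X ≥ 11) = Σ C(13,k) p^k (1−p)^(13−k) over k:
  k=11: C(13,11)·0.35^11·0.65^2 = 0.000318
  k=12: C(13,12)·0.35^12·0.65^1 = 0.000029
  k=13: C(13,13)·0.35^13·0.65^0 = 0.000001
Total = 0.000348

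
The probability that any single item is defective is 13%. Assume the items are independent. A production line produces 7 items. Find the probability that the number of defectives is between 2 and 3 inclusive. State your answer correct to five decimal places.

0.22094

X ~ Binomial(7, 0.13); P(2 ≤ X ≤ 3) = Σ C(7,k) p^k (1−p)^(7−k) over k:
  k=2: C(7,2)·0.13^2·0.87^5 = 0.1768896
  k=3: C(7,3)·0.13^3·0.87^4 = 0.0440530
Total = 0.2209425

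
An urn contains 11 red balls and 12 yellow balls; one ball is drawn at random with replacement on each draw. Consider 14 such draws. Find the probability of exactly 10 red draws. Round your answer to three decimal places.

0.046

X ~ Binomial(n=14, p=0.478261).
P(X=10) = C(14,10) · p^10 · (1−p)^4
= 1001 · 0.00062611 · 0.074099 = 0.04644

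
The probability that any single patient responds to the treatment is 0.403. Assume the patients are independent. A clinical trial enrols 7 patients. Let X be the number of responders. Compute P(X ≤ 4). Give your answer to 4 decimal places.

X ~ Binomial(7, 0.403); P(X ≤ 4) = Σ C(7,k) p^k (1−p)^(7−k) over k:
  k=0: C(7,0)·0.403^0·0.597^7 = 0.027028
  k=1: C(7,1)·0.403^1·0.597^6 = 0.127717
  k=2: C(7,2)·0.403^2·0.597^5 = 0.258643
  k=3: C(7,3)·0.403^3·0.597^4 = 0.290992
  k=4: C(7,4)·0.403^4·0.597^3 = 0.196432
Total = 0.900812

0.9008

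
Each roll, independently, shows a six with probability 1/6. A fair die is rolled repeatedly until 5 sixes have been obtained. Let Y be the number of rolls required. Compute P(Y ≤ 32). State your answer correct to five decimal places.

0.63590

Finishing within 32 rolls ⇔ at least 5 successes in the first 32. With X ~ Binomial(32, 0.166667), P(Y ≤ 32) = 1 − P(X ≤ 4).
  k=0: C(32,0)·0.166667^0·0.833333^32 = 0.0029255
  k=1: C(32,1)·0.166667^1·0.833333^31 = 0.0187232
  k=2: C(32,2)·0.166667^2·0.833333^30 = 0.0580419
  k=3: C(32,3)·0.166667^3·0.833333^29 = 0.1160838
  k=4: C(32,4)·0.166667^4·0.833333^28 = 0.1683216
1 − 0.3640960 = 0.6359040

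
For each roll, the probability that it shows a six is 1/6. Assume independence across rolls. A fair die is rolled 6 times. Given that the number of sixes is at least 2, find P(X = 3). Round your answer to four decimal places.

X ~ Binomial(6, 0.166667). Want P(X=3 | X≥2) = P(X=3) / P(X≥2).
P(X=3) = C(6,3)·0.166667^3·0.833333^3 = 0.053584
P(X≥2) = 1 − 0.334898 − 0.401878 = 0.263224
Ratio = 0.053584 / 0.263224 = 0.203566

0.2036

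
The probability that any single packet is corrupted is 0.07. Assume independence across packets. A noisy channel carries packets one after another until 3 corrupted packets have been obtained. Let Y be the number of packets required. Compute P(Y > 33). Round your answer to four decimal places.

Needing more than 33 packets ⇔ fewer than 3 successes in the first 33. With X ~ Binomial(33, 0.07), P(Y > 33) = P(X ≤ 2).
  k=0: C(33,0)·0.07^0·0.93^33 = 0.091188
  k=1: C(33,1)·0.07^1·0.93^32 = 0.226499
  k=2: C(33,2)·0.07^2·0.93^31 = 0.272773
P(X ≤ 2) = 0.590460

0.5905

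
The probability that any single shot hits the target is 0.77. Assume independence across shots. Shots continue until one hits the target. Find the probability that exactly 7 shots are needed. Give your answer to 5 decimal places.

Geometric (trials to first success), p = 0.77.
P(Y = 7) = (1−p)^6 · p = 0.00014804 · 0.77 = 0.0001140

0.00011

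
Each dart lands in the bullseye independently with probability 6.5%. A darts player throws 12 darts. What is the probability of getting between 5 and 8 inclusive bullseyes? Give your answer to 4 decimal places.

0.0006

X ~ Binomial(12, 0.065); P(5 ≤ X ≤ 8) = Σ C(12,k) p^k (1−p)^(12−k) over k:
  k=5: C(12,5)·0.065^5·0.935^7 = 0.000574
  k=6: C(12,6)·0.065^6·0.935^6 = 0.000047
  k=7: C(12,7)·0.065^7·0.935^5 = 0.000003
  k=8: C(12,8)·0.065^8·0.935^4 = 0.000000
Total = 0.000624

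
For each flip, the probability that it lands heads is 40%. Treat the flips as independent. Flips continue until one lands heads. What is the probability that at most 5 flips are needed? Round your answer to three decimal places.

0.922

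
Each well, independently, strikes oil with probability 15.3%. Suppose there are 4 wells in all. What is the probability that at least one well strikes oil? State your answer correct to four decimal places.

P(at least one) = 1 − P(none) = 1 − (1 − 0.153)^4
= 1 − 0.514676 = 0.485324

0.4853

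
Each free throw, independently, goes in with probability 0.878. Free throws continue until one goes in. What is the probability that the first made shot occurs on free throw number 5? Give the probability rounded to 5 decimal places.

Geometric (trials to first success), p = 0.878.
P(Y = 5) = (1−p)^4 · p = 0.00022153 · 0.878 = 0.0001945

0.00019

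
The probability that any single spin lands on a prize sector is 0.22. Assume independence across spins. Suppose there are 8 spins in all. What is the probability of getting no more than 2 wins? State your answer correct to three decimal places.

X ~ Binomial(8, 0.22); P(X ≤ 2) = Σ C(8,k) p^k (1−p)^(8−k) over k:
  k=0: C(8,0)·0.22^0·0.78^8 = 0.13701
  k=1: C(8,1)·0.22^1·0.78^7 = 0.30915
  k=2: C(8,2)·0.22^2·0.78^6 = 0.30519
Total = 0.75136

0.751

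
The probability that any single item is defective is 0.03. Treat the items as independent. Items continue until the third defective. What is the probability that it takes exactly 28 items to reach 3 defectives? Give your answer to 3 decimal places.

Y = trial on which the third success occurs; negative binomial, r=3, p=0.03.
P(Y=28) = C(27,2) · p^3 · (1−p)^25
= 351 · 2.7e-05 · 0.46697 = 0.00443

0.004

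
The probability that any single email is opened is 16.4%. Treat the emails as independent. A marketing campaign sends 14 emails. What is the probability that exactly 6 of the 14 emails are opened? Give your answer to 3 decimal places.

X ~ Binomial(n=14, p=0.164).
P(X=6) = C(14,6) · p^6 · (1−p)^8
= 3003 · 1.9456e-05 · 0.23859 = 0.01394

0.014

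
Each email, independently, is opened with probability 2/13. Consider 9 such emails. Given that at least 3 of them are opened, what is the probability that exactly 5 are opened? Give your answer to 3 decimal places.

X ~ Binomial(9, 0.153846). Want P(X=5 | X≥3) = P(X=5) / P(X≥3).
P(X=5) = C(9,5)·0.153846^5·0.846154^4 = 0.00557
P(X≥3) = 1 − 0.22235 − 0.36385 − 0.26462 = 0.14918
Ratio = 0.00557 / 0.14918 = 0.03732

0.037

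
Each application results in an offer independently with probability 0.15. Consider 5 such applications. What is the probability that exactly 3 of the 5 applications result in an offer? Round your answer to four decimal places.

0.0244

X ~ Binomial(n=5, p=0.15).
P(X=3) = C(5,3) · p^3 · (1−p)^2
= 10 · 0.003375 · 0.7225 = 0.024384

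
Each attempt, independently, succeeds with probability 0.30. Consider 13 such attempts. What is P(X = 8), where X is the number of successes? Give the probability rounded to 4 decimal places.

0.0142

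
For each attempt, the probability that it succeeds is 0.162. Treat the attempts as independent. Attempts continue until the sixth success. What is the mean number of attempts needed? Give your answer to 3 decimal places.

Y = total attempts until the sixth success; negative binomial with r=6, p=0.162.
E[Y] = r / p = 6 / 0.162 = 37.03704

37.037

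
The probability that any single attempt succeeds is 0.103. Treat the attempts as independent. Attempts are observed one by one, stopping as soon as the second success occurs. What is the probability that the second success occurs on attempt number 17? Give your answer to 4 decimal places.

0.0332

Y = trial on which the second success occurs; negative binomial, r=2, p=0.103.
P(Y=17) = C(16,1) · p^2 · (1−p)^15
= 16 · 0.010609 · 0.19583 = 0.033242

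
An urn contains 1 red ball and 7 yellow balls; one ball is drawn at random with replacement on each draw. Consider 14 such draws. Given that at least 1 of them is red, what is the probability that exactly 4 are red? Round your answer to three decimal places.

X ~ Binomial(14, 0.125). Want P(X=4 | X≥1) = P(X=4) / P(X≥1).
P(X=4) = C(14,4)·0.125^4·0.875^10 = 0.06429
P(X≥1) = 1 − 0.15421 = 0.84579
Ratio = 0.06429 / 0.84579 = 0.07601

0.076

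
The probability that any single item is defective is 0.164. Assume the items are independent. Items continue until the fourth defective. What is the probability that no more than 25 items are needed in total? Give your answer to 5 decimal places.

Finishing within 25 items ⇔ at least 4 successes in the first 25. With X ~ Binomial(25, 0.164), P(Y ≤ 25) = 1 − P(X ≤ 3).
  k=0: C(25,0)·0.164^0·0.836^25 = 0.0113542
  k=1: C(25,1)·0.164^1·0.836^24 = 0.0556845
  k=2: C(25,2)·0.164^2·0.836^23 = 0.1310851
  k=3: C(25,3)·0.164^3·0.836^22 = 0.1971503
1 − 0.3952742 = 0.6047258

0.60473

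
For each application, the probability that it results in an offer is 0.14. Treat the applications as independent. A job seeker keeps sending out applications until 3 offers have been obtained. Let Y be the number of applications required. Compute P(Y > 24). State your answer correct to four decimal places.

Needing more than 24 applications ⇔ fewer than 3 successes in the first 24. With X ~ Binomial(24, 0.14), P(Y > 24) = P(X ≤ 2).
  k=0: C(24,0)·0.14^0·0.86^24 = 0.026789
  k=1: C(24,1)·0.14^1·0.86^23 = 0.104666
  k=2: C(24,2)·0.14^2·0.86^22 = 0.195944
P(X ≤ 2) = 0.327399

0.3274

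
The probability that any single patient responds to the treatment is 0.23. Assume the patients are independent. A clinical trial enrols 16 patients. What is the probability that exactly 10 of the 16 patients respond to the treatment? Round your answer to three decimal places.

X ~ Binomial(n=16, p=0.23).
P(X=10) = C(16,10) · p^10 · (1−p)^6
= 8008 · 4.1427e-07 · 0.20842 = 0.00069

0.001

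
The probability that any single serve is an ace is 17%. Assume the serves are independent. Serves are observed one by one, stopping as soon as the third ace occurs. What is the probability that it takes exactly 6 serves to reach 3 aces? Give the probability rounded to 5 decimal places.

0.02809

Y = trial on which the third success occurs; negative binomial, r=3, p=0.17.
P(Y=6) = C(5,2) · p^3 · (1−p)^3
= 10 · 0.004913 · 0.57179 = 0.0280919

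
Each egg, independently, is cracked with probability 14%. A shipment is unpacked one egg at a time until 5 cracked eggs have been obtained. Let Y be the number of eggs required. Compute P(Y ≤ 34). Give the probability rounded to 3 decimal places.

0.527

Finishing within 34 eggs ⇔ at least 5 successes in the first 34. With X ~ Binomial(34, 0.14), P(Y ≤ 34) = 1 − P(X ≤ 4).
  k=0: C(34,0)·0.14^0·0.86^34 = 0.00593
  k=1: C(34,1)·0.14^1·0.86^33 = 0.03281
  k=2: C(34,2)·0.14^2·0.86^32 = 0.08814
  k=3: C(34,3)·0.14^3·0.86^31 = 0.15305
  k=4: C(34,4)·0.14^4·0.86^30 = 0.19309
1 − 0.47302 = 0.52698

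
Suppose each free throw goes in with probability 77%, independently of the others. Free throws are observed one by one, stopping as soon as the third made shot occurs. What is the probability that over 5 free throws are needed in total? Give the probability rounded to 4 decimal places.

Needing more than 5 free throws ⇔ fewer than 3 successes in the first 5. With X ~ Binomial(5, 0.77), P(Y > 5) = P(X ≤ 2).
  k=0: C(5,0)·0.77^0·0.23^5 = 0.000644
  k=1: C(5,1)·0.77^1·0.23^4 = 0.010774
  k=2: C(5,2)·0.77^2·0.23^3 = 0.072138
P(X ≤ 2) = 0.083556

0.0836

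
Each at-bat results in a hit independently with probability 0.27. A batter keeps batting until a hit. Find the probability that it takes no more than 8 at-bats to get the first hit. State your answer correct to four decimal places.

Y = number of at-bats to the first success; geometric, p = 0.27.
P(Y ≤ 8) = 1 − (1−p)^8 = 1 − 0.080646 = 0.919354

0.9194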